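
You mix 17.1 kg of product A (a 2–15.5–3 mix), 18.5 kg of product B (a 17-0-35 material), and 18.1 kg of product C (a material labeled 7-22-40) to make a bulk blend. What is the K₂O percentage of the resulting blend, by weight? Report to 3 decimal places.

Total mass = 17.1 + 18.5 + 18.1 = 53.7 kg.
K₂O mass = 3%×17.1 + 35%×18.5 + 40%×18.1 = 14.228 kg.
% K₂O = 14.228 / 53.7 = 26.4953%.

26.495% K₂O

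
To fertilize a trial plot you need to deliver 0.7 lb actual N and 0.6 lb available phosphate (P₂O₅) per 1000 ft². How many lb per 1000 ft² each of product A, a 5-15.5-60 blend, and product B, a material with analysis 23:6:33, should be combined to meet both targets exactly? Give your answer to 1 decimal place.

Per-1000 ft² balance (a = product A, b = product B):
N: 0.05·a + 0.23·b = 0.7
P₂O₅: 0.155·a + 0.06·b = 0.6
Eliminate a: (row1) − 0.05/0.155·(row2) → 0.210645·b = 0.506452, so b = 2.40429.
Back-substitute: a = (0.7 − 0.23·2.40429) / 0.05 = 2.94028.

2.9 lb product A, 2.4 lb product B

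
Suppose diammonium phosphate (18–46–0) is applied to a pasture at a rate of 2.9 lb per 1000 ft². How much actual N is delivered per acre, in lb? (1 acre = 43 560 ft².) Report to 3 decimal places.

nitrogen per 1000 ft² = 2.9 × 18% = 0.522 lb.
Convert to per acre: 0.522 × 43.56 = 22.7383 lb.

22.738 lb N per acre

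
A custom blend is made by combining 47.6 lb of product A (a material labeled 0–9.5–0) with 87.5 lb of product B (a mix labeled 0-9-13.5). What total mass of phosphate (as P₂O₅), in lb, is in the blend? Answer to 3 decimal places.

12.397 lb P₂O₅

P₂O₅ mass = 9.5%×47.6 + 9%×87.5 = 12.397 lb.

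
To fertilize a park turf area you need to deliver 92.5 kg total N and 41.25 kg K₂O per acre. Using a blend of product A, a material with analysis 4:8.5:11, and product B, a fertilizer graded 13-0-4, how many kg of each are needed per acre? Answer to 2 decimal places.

Per-acre balance (a = product A, b = product B):
N: 0.04·a + 0.13·b = 92.5
K₂O: 0.11·a + 0.04·b = 41.25
Eliminate b: (row1) − 0.13/0.04·(row2) → -0.3175·a = -41.5625, so a = 130.906.
Then b = (41.25 − 0.11·130.906) / 0.04 = 671.2598.

130.91 kg product A, 671.26 kg product B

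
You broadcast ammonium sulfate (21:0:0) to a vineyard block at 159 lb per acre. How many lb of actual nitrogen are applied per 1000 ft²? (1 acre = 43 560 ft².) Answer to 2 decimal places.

nitrogen per acre = 159 × 21% = 33.39 lb.
Convert to per 1000 ft²: 33.39 × 0.0229568 = 0.766529 lb.

0.77 lb N per thousand sq ft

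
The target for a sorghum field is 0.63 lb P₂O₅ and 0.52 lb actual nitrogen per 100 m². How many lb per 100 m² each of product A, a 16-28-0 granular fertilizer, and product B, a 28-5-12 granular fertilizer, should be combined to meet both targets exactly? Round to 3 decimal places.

2.136 lb product A, 0.636 lb product B

Per-100 m² balance (a = product A, b = product B):
P₂O₅: 0.28·a + 0.05·b = 0.63
N: 0.16·a + 0.28·b = 0.52
Eliminate b: (row1) − 0.05/0.28·(row2) → 0.251429·a = 0.537143, so a = 2.13636.
Then b = (0.52 − 0.16·2.13636) / 0.28 = 0.636364.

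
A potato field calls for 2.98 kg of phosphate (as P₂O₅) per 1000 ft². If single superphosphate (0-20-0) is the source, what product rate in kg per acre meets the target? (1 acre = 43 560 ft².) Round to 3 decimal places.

649.044 kg of product per acre

Product per 1000 ft² = 2.98 / 20% = 14.9 kg.
Convert to per acre: 14.9 × 43.56 = 649.044 kg.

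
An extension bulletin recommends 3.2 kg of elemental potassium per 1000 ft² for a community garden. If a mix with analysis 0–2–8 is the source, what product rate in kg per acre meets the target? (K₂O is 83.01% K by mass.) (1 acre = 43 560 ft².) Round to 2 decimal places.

2099.02 kg of product per acre

As K₂O: 3.2 / 0.8301 = 3.85496 kg per 1000 ft².
Product per 1000 ft² = 3.85496 / 8% = 48.187 kg.
Convert to per acre: 48.187 × 43.56 = 2099.024 kg.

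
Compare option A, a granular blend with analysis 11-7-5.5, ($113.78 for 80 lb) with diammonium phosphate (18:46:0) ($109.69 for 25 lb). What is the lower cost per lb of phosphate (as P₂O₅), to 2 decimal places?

$9.54 per lb P₂O₅ (diammonium phosphate)

option A: P₂O₅ per bag = 80 × 7% = 5.6 lb; cost = 113.78 / 5.6 = $20.3179/lb P₂O₅.
diammonium phosphate: P₂O₅ per bag = 25 × 46% = 11.5 lb; cost = 109.69 / 11.5 = $9.5383/lb P₂O₅.
diammonium phosphate is cheaper.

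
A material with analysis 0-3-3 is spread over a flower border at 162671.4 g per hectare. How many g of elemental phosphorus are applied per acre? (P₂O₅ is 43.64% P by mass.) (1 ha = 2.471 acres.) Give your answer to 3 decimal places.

P₂O₅ per hectare = 162671.4 × 3% = 4880.14 g.
Elemental P = 4880.14 × 0.4364 = 2129.69 g per hectare.
Convert to per acre: 2129.69 × 0.404694 = 861.8753 g.

861.875 g P per acre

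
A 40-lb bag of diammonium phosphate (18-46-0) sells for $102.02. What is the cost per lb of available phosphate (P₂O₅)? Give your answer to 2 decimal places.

$5.54 per lb P₂O₅

P₂O₅ in bag = 40 × 46% = 18.4 lb.
Cost per lb P₂O₅ = $102.02 / 18.4 = $5.5446.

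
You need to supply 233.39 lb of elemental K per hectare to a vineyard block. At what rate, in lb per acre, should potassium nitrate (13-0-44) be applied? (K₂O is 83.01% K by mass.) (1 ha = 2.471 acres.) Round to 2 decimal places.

258.60 lb of product per acre

As K₂O: 233.39 / 0.8301 = 281.159 lb per hectare.
Product per hectare = 281.159 / 44% = 638.997 lb.
Convert to per acre: 638.997 × 0.404694 = 258.599 lb.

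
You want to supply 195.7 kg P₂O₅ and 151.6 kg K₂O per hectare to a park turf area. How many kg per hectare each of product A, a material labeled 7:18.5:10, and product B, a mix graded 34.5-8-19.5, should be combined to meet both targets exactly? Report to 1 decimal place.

With a, b = kg per hectare of product A and product B:
P₂O₅: 0.185·a + 0.08·b = 195.7
K₂O: 0.1·a + 0.195·b = 151.6
From row1: a = (195.7 − 0.08·b) / 0.185.
Into row2: 0.1·(195.7 − 0.08·b)/0.185 + 0.195·b = 151.6 → b = 301.906, a = 927.284.

927.3 kg product A, 301.9 kg product B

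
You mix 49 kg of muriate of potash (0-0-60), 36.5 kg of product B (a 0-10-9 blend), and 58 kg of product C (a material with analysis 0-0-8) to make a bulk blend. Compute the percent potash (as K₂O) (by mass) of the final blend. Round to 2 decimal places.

Total mass = 49 + 36.5 + 58 = 143.5 kg.
K₂O mass = 60%×49 + 9%×36.5 + 8%×58 = 37.325 kg.
% K₂O = 37.325 / 143.5 = 26.0105%.

26.01% K₂O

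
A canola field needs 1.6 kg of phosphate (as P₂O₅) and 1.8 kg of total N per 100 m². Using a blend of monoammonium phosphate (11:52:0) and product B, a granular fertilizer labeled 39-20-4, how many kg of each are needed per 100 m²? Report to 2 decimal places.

With a, b = kg per 100 m² of monoammonium phosphate and product B:
P₂O₅: 0.52·a + 0.2·b = 1.6
N: 0.11·a + 0.39·b = 1.8
Eliminate a: (row1) − 0.52/0.11·(row2) → -1.64364·b = -6.90909, so b = 4.20354.
Back-substitute: a = (1.6 − 0.2·4.20354) / 0.52 = 1.46018.

1.46 kg monoammonium phosphate, 4.20 kg product B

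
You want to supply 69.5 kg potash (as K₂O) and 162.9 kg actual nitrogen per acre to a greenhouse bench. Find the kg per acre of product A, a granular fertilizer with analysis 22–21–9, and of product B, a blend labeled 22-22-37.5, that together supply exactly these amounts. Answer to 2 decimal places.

Per-acre balance (a = product A, b = product B):
K₂O: 0.09·a + 0.375·b = 69.5
N: 0.22·a + 0.22·b = 162.9
Solving simultaneously: a = 730.423, b = 10.0319.

730.42 kg product A, 10.03 kg product B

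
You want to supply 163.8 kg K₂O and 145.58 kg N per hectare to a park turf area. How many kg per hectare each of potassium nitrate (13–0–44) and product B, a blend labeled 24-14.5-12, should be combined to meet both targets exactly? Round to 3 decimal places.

242.693 kg potassium nitrate, 475.124 kg product B

Per-hectare balance (a = potassium nitrate, b = product B):
K₂O: 0.44·a + 0.12·b = 163.8
N: 0.13·a + 0.24·b = 145.58
Eliminate a: (row1) − 0.44/0.13·(row2) → -0.692308·b = -328.932, so b = 475.1244.
Back-substitute: a = (163.8 − 0.12·475.1244) / 0.44 = 242.6933.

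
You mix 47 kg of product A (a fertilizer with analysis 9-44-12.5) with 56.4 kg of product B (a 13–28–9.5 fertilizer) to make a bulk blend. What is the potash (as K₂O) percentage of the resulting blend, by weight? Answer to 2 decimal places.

Total mass = 47 + 56.4 = 103.4 kg.
K₂O mass = 12.5%×47 + 9.5%×56.4 = 11.233 kg.
% K₂O = 11.233 / 103.4 = 10.8636%.

10.86% K₂O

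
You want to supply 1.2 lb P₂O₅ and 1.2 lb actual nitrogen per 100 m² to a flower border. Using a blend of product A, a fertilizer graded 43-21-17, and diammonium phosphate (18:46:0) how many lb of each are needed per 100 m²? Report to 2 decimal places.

2.10 lb product A, 1.65 lb diammonium phosphate

Per-100 m² balance (a = product A, b = diammonium phosphate):
P₂O₅: 0.21·a + 0.46·b = 1.2
N: 0.43·a + 0.18·b = 1.2
Eliminate b: (row1) − 0.46/0.18·(row2) → -0.888889·a = -1.86667, so a = 2.1.
Then b = (1.2 − 0.43·2.1) / 0.18 = 1.65.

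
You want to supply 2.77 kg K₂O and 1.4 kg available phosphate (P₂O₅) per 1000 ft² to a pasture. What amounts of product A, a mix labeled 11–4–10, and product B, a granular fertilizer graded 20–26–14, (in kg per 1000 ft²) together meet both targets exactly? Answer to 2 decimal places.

Per-1000 ft² balance (a = product A, b = product B):
K₂O: 0.1·a + 0.14·b = 2.77
P₂O₅: 0.04·a + 0.26·b = 1.4
From row1: a = (2.77 − 0.14·b) / 0.1.
Into row2: 0.04·(2.77 − 0.14·b)/0.1 + 0.26·b = 1.4 → b = 1.43137, a = 25.6961.

25.70 kg product A, 1.43 kg product B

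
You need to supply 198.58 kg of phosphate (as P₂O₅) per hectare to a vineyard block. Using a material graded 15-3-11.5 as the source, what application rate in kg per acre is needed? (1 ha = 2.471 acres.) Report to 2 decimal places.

Product per hectare = 198.58 / 3% = 6619.33 kg.
Convert to per acre: 6619.33 × 0.404694 = 2678.808 kg.

2678.81 kg of product per acre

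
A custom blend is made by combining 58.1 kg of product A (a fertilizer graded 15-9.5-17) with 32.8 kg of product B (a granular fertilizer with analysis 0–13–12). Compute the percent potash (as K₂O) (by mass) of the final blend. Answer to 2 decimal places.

Total mass = 58.1 + 32.8 = 90.9 kg.
K₂O mass = 17%×58.1 + 12%×32.8 = 13.813 kg.
% K₂O = 13.813 / 90.9 = 15.1958%.

15.20% K₂O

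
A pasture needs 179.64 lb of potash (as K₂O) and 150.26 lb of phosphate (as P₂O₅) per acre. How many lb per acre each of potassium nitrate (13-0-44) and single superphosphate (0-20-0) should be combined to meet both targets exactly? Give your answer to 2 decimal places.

Let a = lb of potassium nitrate, b = lb of single superphosphate (per acre).
K₂O: 0.44·a + 0·b = 179.64
P₂O₅: 0·a + 0.2·b = 150.26
Solving simultaneously: a = 408.273, b = 751.3.

408.27 lb potassium nitrate, 751.30 lb single superphosphate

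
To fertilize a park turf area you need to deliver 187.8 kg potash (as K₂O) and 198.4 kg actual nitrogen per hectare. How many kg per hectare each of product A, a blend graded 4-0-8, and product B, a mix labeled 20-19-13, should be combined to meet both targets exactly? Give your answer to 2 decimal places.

Per-hectare balance (a = product A, b = product B):
K₂O: 0.08·a + 0.13·b = 187.8
N: 0.04·a + 0.2·b = 198.4
Eliminate a: (row1) − 0.08/0.04·(row2) → -0.27·b = -209, so b = 774.074.
Back-substitute: a = (187.8 − 0.13·774.074) / 0.08 = 1089.6296.

1089.63 kg product A, 774.07 kg product B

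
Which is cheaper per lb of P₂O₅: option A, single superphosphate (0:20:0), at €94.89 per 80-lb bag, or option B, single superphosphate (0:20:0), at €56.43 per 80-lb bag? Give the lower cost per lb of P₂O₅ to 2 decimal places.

€3.53 per lb P₂O₅ (option B)

option A: P₂O₅ per bag = 80 × 20% = 16 lb; cost = 94.89 / 16 = €5.9306/lb P₂O₅.
option B: P₂O₅ per bag = 80 × 20% = 16 lb; cost = 56.43 / 16 = €3.5269/lb P₂O₅.
option B is cheaper.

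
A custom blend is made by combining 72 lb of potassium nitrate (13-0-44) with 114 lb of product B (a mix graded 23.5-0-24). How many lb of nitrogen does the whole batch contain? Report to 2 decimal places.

N mass = 13%×72 + 23.5%×114 = 36.15 lb.

36.15 lb N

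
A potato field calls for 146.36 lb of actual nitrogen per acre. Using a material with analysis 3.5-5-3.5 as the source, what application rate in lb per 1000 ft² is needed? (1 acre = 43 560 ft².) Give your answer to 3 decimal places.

Product per acre = 146.36 / 3.5% = 4181.71 lb.
Convert to per 1000 ft²: 4181.71 × 0.0229568 = 95.99895 lb.

95.999 lb of product per thousand sq ft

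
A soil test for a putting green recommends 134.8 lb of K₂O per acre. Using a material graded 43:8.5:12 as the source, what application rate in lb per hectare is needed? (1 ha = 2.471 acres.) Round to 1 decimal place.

2775.8 lb of product per hectare

Product per acre = 134.8 / 12% = 1123.33 lb.
Convert to per hectare: 1123.33 × 2.471 = 2775.76 lb.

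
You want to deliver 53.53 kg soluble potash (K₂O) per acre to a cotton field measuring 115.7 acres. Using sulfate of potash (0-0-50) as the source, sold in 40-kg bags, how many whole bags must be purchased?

310 bags

Product per acre = 53.53 / 50% = 107.06 kg.
Total product = 107.06 × 115.7 = 12386.8 kg.
Bags = ⌈12386.8 / 40⌉ = 310.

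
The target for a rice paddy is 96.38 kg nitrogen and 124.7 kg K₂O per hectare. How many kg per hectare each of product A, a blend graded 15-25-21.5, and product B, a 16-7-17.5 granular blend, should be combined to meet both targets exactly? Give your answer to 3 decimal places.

Per-hectare balance (a = product A, b = product B):
N: 0.15·a + 0.16·b = 96.38
K₂O: 0.215·a + 0.175·b = 124.7
Eliminate a: (row1) − 0.15/0.215·(row2) → 0.037907·b = 9.38, so b = 247.4479.
Back-substitute: a = (96.38 − 0.16·247.4479) / 0.15 = 378.58896.

378.589 kg product A, 247.448 kg product B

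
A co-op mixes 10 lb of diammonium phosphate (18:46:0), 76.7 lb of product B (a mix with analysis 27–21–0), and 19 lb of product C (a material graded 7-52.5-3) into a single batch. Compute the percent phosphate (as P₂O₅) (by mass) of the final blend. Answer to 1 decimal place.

29.0% P₂O₅

Total mass = 10 + 76.7 + 19 = 105.7 lb.
P₂O₅ mass = 46%×10 + 21%×76.7 + 52.5%×19 = 30.682 lb.
% P₂O₅ = 30.682 / 105.7 = 29.0274%.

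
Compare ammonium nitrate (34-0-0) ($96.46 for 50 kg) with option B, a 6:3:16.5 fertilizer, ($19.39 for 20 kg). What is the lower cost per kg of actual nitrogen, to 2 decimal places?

ammonium nitrate: N per bag = 50 × 34% = 17 kg; cost = 96.46 / 17 = $5.6741/kg N.
option B: N per bag = 20 × 6% = 1.2 kg; cost = 19.39 / 1.2 = $16.1583/kg N.
ammonium nitrate is cheaper.

$5.67 per kg N (ammonium nitrate)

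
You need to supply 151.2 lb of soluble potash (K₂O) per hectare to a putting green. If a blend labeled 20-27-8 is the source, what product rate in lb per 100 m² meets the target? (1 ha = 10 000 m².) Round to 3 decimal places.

18.900 lb of product per hundred sq m

Product per hectare = 151.2 / 8% = 1890 lb.
Convert to per 100 m²: 1890 × 0.01 = 18.9 lb.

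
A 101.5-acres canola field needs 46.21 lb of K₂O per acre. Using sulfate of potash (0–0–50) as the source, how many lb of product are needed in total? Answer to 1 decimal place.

Product per acre = 46.21 / 50% = 92.42 lb.
Total product = 92.42 × 101.5 = 9380.63 lb.

9380.6 lb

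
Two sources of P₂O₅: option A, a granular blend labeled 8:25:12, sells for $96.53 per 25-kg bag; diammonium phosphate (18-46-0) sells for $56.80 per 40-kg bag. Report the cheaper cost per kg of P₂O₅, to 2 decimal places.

option A: P₂O₅ per bag = 25 × 25% = 6.25 kg; cost = 96.53 / 6.25 = $15.4448/kg P₂O₅.
diammonium phosphate: P₂O₅ per bag = 40 × 46% = 18.4 kg; cost = 56.80 / 18.4 = $3.0870/kg P₂O₅.
diammonium phosphate is cheaper.

$3.09 per kg P₂O₅ (diammonium phosphate)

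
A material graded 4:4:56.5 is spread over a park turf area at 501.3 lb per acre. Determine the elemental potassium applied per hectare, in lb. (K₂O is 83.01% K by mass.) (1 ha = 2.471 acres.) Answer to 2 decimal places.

580.96 lb K per hectare

K₂O per acre = 501.3 × 56.5% = 283.235 lb.
Elemental K = 283.235 × 0.8301 = 235.113 lb per acre.
Convert to per hectare: 235.113 × 2.471 = 580.964 lb.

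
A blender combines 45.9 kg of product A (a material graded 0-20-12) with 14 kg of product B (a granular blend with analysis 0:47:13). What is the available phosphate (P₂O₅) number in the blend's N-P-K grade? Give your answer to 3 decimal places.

26.311% P₂O₅

Total mass = 45.9 + 14 = 59.9 kg.
P₂O₅ mass = 20%×45.9 + 47%×14 = 15.76 kg.
% P₂O₅ = 15.76 / 59.9 = 26.3105%.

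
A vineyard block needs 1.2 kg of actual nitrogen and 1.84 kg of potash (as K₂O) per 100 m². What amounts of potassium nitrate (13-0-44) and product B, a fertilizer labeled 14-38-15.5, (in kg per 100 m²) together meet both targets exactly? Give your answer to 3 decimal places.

1.727 kg potassium nitrate, 6.967 kg product B

Let a = kg of potassium nitrate, b = kg of product B (per 100 m²).
N: 0.13·a + 0.14·b = 1.2
K₂O: 0.44·a + 0.155·b = 1.84
From row1: a = (1.2 − 0.14·b) / 0.13.
Into row2: 0.44·(1.2 − 0.14·b)/0.13 + 0.155·b = 1.84 → b = 6.96743, a = 1.72738.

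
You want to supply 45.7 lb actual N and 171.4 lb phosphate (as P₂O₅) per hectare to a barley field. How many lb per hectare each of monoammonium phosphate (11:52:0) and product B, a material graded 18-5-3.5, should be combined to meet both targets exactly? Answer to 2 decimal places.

324.26 lb monoammonium phosphate, 55.73 lb product B

Per-hectare balance (a = monoammonium phosphate, b = product B):
N: 0.11·a + 0.18·b = 45.7
P₂O₅: 0.52·a + 0.05·b = 171.4
Solving simultaneously: a = 324.257, b = 55.7321.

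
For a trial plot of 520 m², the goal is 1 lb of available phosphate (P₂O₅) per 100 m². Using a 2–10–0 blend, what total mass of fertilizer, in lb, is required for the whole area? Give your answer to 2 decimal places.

52.00 lb

Product per 100 m² = 1 / 10% = 10 lb.
Total product = 10 × 520 / 100 = 52 lb.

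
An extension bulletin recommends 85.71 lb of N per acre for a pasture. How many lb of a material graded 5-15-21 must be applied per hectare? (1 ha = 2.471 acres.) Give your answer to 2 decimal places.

Product per acre = 85.71 / 5% = 1714.2 lb.
Convert to per hectare: 1714.2 × 2.471 = 4235.788 lb.

4235.79 lb of product per hectare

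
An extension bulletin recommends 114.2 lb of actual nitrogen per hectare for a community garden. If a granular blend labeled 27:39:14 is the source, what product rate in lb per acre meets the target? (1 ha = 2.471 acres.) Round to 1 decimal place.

171.2 lb of product per acre

Product per hectare = 114.2 / 27% = 422.963 lb.
Convert to per acre: 422.963 × 0.404694 = 171.171 lb.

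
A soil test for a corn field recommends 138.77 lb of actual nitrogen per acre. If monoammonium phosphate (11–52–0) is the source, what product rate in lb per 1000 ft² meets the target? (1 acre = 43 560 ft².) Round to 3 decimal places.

Product per acre = 138.77 / 11% = 1261.55 lb.
Convert to per 1000 ft²: 1261.55 × 0.0229568 = 28.9611 lb.

28.961 lb of product per thousand sq ft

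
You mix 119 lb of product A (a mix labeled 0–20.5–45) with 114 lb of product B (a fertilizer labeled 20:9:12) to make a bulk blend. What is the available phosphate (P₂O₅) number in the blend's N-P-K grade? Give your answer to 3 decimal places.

14.873% P₂O₅

Total mass = 119 + 114 = 233 lb.
P₂O₅ mass = 20.5%×119 + 9%×114 = 34.655 lb.
% P₂O₅ = 34.655 / 233 = 14.8734%.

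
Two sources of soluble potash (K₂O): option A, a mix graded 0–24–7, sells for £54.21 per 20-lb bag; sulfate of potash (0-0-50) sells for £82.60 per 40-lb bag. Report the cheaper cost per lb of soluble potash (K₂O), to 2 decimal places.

£4.13 per lb K₂O (sulfate of potash)

option A: K₂O per bag = 20 × 7% = 1.4 lb; cost = 54.21 / 1.4 = £38.7214/lb K₂O.
sulfate of potash: K₂O per bag = 40 × 50% = 20 lb; cost = 82.60 / 20 = £4.1300/lb K₂O.
sulfate of potash is cheaper.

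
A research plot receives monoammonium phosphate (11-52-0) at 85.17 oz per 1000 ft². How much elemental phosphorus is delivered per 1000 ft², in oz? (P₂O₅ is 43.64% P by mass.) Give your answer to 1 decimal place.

19.3 oz P per thousand sq ft

P₂O₅ per 1000 ft² = 85.17 × 52% = 44.2884 oz.
Elemental P = 44.2884 × 0.4364 = 19.3275 oz per 1000 ft².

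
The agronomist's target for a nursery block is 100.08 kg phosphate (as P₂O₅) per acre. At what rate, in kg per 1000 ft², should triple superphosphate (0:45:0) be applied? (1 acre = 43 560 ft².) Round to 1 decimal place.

5.1 kg of product per thousand sq ft

Product per acre = 100.08 / 45% = 222.4 kg.
Convert to per 1000 ft²: 222.4 × 0.0229568 = 5.1056 kg.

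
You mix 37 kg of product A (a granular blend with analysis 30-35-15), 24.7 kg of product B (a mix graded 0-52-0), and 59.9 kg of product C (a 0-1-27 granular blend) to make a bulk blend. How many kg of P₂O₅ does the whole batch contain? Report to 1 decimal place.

26.4 kg P₂O₅

P₂O₅ mass = 35%×37 + 52%×24.7 + 1%×59.9 = 26.393 kg.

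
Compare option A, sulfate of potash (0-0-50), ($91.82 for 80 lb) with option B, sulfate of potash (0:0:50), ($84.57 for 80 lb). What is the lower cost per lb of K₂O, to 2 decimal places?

$2.11 per lb K₂O (option B)

option A: K₂O per bag = 80 × 50% = 40 lb; cost = 91.82 / 40 = $2.2955/lb K₂O.
option B: K₂O per bag = 80 × 50% = 40 lb; cost = 84.57 / 40 = $2.1142/lb K₂O.
option B is cheaper.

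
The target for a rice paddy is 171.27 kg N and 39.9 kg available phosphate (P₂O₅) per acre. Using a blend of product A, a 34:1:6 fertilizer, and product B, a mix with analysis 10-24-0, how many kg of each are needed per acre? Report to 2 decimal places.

Per-acre balance (a = product A, b = product B):
N: 0.34·a + 0.1·b = 171.27
P₂O₅: 0.01·a + 0.24·b = 39.9
Eliminate a: (row1) − 0.34/0.01·(row2) → -8.06·b = -1185.33, so b = 147.063.
Back-substitute: a = (171.27 − 0.1·147.063) / 0.34 = 460.481.

460.48 kg product A, 147.06 kg product B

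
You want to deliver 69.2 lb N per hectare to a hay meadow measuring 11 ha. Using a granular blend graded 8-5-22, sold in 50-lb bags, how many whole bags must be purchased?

191 bags

Product per hectare = 69.2 / 8% = 865 lb.
Total product = 865 × 11 = 9515 lb.
Bags = ⌈9515 / 50⌉ = 191.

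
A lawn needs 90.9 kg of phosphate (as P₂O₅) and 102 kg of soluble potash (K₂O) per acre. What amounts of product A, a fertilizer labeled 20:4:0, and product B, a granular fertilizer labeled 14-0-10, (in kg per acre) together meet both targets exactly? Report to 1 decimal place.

With a, b = kg per acre of product A and product B:
P₂O₅: 0.04·a + 0·b = 90.9
K₂O: 0·a + 0.1·b = 102
Solving simultaneously: a = 2272.5, b = 1020.

2272.5 kg product A, 1020.0 kg product B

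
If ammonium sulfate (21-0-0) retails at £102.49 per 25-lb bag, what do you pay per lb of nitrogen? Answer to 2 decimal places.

£19.52 per lb N

N in bag = 25 × 21% = 5.25 lb.
Cost per lb N = £102.49 / 5.25 = £19.5219.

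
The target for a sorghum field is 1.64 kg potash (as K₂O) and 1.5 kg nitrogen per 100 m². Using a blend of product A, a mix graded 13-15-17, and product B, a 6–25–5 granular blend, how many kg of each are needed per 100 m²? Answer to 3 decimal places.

With a, b = kg per 100 m² of product A and product B:
K₂O: 0.17·a + 0.05·b = 1.64
N: 0.13·a + 0.06·b = 1.5
Eliminate a: (row1) − 0.17/0.13·(row2) → -0.0284615·b = -0.321538, so b = 11.2973.
Back-substitute: a = (1.64 − 0.05·11.2973) / 0.17 = 6.32432.

6.324 kg product A, 11.297 kg product B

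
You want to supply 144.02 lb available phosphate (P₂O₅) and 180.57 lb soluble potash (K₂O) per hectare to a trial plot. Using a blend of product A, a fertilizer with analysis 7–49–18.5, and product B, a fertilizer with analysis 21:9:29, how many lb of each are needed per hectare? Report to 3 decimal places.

Let a = lb of product A, b = lb of product B (per hectare).
P₂O₅: 0.49·a + 0.09·b = 144.02
K₂O: 0.185·a + 0.29·b = 180.57
Eliminate a: (row1) − 0.49/0.185·(row2) → -0.678108·b = -334.246, so b = 492.9103.
Back-substitute: a = (144.02 − 0.09·492.9103) / 0.49 = 203.3838.

203.384 lb product A, 492.910 lb product B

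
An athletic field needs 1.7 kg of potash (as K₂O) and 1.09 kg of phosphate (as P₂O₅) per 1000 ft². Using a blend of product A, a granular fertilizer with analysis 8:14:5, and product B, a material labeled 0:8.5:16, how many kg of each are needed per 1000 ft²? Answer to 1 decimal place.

1.6 kg product A, 10.1 kg product B

Per-1000 ft² balance (a = product A, b = product B):
K₂O: 0.05·a + 0.16·b = 1.7
P₂O₅: 0.14·a + 0.085·b = 1.09
Eliminate b: (row1) − 0.16/0.085·(row2) → -0.213529·a = -0.351765, so a = 1.64738.
Then b = (1.09 − 0.14·1.64738) / 0.085 = 10.1102.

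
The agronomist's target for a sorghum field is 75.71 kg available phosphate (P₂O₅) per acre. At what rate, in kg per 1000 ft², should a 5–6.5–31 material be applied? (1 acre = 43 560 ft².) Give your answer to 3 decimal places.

26.739 kg of product per thousand sq ft

Product per acre = 75.71 / 6.5% = 1164.77 kg.
Convert to per 1000 ft²: 1164.77 × 0.0229568 = 26.7394 kg.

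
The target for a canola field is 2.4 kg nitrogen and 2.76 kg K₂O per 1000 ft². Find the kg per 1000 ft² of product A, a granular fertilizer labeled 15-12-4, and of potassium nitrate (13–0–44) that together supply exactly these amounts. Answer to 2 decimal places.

11.47 kg product A, 5.23 kg potassium nitrate

With a, b = kg per 1000 ft² of product A and potassium nitrate:
N: 0.15·a + 0.13·b = 2.4
K₂O: 0.04·a + 0.44·b = 2.76
From row1: a = (2.4 − 0.13·b) / 0.15.
Into row2: 0.04·(2.4 − 0.13·b)/0.15 + 0.44·b = 2.76 → b = 5.23026, a = 11.4671.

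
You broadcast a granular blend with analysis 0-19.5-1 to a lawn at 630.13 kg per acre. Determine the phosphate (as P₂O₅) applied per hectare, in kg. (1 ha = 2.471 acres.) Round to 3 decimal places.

P₂O₅ per acre = 630.13 × 19.5% = 122.875 kg.
Convert to per hectare: 122.875 × 2.471 = 303.62499 kg.

303.625 kg P₂O₅ per hectare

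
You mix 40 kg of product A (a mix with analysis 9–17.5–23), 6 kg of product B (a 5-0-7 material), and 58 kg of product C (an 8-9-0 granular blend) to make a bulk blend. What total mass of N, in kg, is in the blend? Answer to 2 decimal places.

8.54 kg N

N mass = 9%×40 + 5%×6 + 8%×58 = 8.54 kg.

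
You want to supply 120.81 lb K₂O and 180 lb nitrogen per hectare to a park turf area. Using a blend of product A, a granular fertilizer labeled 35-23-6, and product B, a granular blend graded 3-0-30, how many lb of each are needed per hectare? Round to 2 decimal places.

Per-hectare balance (a = product A, b = product B):
K₂O: 0.06·a + 0.3·b = 120.81
N: 0.35·a + 0.03·b = 180
From row1: a = (120.81 − 0.3·b) / 0.06.
Into row2: 0.35·(120.81 − 0.3·b)/0.06 + 0.03·b = 180 → b = 305.073, a = 488.137.

488.14 lb product A, 305.07 lb product B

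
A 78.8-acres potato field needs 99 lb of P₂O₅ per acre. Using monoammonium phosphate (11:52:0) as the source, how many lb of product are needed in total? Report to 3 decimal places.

15002.308 lb

Product per acre = 99 / 52% = 190.385 lb.
Total product = 190.385 × 78.8 = 15002.3077 lb.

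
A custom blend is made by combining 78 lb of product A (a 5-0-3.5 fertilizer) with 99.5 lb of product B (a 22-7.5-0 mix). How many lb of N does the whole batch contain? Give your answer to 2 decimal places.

25.79 lb N

N mass = 5%×78 + 22%×99.5 = 25.79 lb.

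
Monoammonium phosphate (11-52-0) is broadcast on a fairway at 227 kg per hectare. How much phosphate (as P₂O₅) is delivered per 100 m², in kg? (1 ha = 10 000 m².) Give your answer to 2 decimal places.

1.18 kg P₂O₅ per hundred sq m

P₂O₅ per hectare = 227 × 52% = 118.04 kg.
Convert to per 100 m²: 118.04 × 0.01 = 1.1804 kg.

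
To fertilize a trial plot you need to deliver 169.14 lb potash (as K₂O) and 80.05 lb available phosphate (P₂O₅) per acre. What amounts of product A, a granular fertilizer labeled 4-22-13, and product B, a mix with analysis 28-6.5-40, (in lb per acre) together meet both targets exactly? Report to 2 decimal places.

Per-acre balance (a = product A, b = product B):
K₂O: 0.13·a + 0.4·b = 169.14
P₂O₅: 0.22·a + 0.065·b = 80.05
Eliminate a: (row1) − 0.13/0.22·(row2) → 0.361591·b = 121.838, so b = 336.949.
Back-substitute: a = (169.14 − 0.4·336.949) / 0.13 = 264.3105.

264.31 lb product A, 336.95 lb product B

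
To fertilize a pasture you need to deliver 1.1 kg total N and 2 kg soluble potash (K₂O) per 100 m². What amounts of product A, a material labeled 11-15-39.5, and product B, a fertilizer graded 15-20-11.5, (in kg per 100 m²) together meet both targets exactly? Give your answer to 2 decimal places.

With a, b = kg per 100 m² of product A and product B:
N: 0.11·a + 0.15·b = 1.1
K₂O: 0.395·a + 0.115·b = 2
Eliminate b: (row1) − 0.15/0.115·(row2) → -0.405217·a = -1.5087, so a = 3.72318.
Then b = (2 − 0.395·3.72318) / 0.115 = 4.603.

3.72 kg product A, 4.60 kg product B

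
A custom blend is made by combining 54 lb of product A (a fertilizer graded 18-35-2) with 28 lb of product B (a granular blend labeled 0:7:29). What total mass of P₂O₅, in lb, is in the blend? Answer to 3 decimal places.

20.860 lb P₂O₅

P₂O₅ mass = 35%×54 + 7%×28 = 20.86 lb.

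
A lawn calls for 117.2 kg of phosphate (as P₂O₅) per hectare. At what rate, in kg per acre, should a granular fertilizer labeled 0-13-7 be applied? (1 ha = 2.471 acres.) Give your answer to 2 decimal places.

364.85 kg of product per acre

Product per hectare = 117.2 / 13% = 901.538 kg.
Convert to per acre: 901.538 × 0.404694 = 364.848 kg.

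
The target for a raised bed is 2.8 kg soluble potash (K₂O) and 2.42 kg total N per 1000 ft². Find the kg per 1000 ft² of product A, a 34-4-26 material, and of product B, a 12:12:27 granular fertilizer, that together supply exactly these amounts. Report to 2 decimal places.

5.24 kg product A, 5.33 kg product B

Per-1000 ft² balance (a = product A, b = product B):
K₂O: 0.26·a + 0.27·b = 2.8
N: 0.34·a + 0.12·b = 2.42
Eliminate b: (row1) − 0.27/0.12·(row2) → -0.505·a = -2.645, so a = 5.23762.
Then b = (2.42 − 0.34·5.23762) / 0.12 = 5.32673.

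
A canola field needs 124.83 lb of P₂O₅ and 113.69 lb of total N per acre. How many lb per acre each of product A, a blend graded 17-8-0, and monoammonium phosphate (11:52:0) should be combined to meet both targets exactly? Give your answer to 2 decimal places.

570.19 lb product A, 152.34 lb monoammonium phosphate

Let a = lb of product A, b = lb of monoammonium phosphate (per acre).
P₂O₅: 0.08·a + 0.52·b = 124.83
N: 0.17·a + 0.11·b = 113.69
Eliminate b: (row1) − 0.52/0.11·(row2) → -0.723636·a = -412.614, so a = 570.1947.
Then b = (113.69 − 0.17·570.1947) / 0.11 = 152.335.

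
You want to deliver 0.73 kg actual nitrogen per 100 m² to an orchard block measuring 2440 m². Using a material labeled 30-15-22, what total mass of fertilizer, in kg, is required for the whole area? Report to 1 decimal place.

59.4 kg

Product per 100 m² = 0.73 / 30% = 2.43333 kg.
Total product = 2.43333 × 2440 / 100 = 59.3733 kg.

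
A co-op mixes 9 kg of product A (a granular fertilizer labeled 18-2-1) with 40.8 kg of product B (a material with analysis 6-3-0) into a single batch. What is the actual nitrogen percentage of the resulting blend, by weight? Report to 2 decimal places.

Total mass = 9 + 40.8 = 49.8 kg.
N mass = 18%×9 + 6%×40.8 = 4.068 kg.
% N = 4.068 / 49.8 = 8.16867%.

8.17% N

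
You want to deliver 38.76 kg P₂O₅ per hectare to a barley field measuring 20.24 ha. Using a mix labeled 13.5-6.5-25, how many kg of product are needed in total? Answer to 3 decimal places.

Product per hectare = 38.76 / 6.5% = 596.308 kg.
Total product = 596.308 × 20.24 = 12069.2677 kg.

12069.268 kg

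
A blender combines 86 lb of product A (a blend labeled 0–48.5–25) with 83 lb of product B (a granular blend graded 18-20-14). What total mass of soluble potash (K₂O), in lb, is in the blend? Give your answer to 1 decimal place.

33.1 lb K₂O

K₂O mass = 25%×86 + 14%×83 = 33.12 lb.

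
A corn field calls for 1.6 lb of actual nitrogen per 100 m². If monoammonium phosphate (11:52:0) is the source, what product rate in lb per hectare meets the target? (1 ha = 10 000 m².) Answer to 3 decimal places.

Product per 100 m² = 1.6 / 11% = 14.5455 lb.
Convert to per hectare: 14.5455 × 100 = 1454.54545 lb.

1454.545 lb of product per hectare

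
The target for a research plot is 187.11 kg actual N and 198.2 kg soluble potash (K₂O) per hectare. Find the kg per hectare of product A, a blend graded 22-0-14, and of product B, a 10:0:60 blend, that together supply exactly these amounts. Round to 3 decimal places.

783.441 kg product A, 147.531 kg product B

Per-hectare balance (a = product A, b = product B):
N: 0.22·a + 0.1·b = 187.11
K₂O: 0.14·a + 0.6·b = 198.2
From row1: a = (187.11 − 0.1·b) / 0.22.
Into row2: 0.14·(187.11 − 0.1·b)/0.22 + 0.6·b = 198.2 → b = 147.5305, a = 783.4407.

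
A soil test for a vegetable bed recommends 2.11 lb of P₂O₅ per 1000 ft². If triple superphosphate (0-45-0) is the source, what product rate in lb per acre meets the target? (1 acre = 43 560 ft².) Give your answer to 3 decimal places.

Product per 1000 ft² = 2.11 / 45% = 4.68889 lb.
Convert to per acre: 4.68889 × 43.56 = 204.248 lb.

204.248 lb of product per acre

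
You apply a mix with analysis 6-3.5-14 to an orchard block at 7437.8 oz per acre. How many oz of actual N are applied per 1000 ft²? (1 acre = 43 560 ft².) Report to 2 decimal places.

10.24 oz N per thousand sq ft

nitrogen per acre = 7437.8 × 6% = 446.268 oz.
Convert to per 1000 ft²: 446.268 × 0.0229568 = 10.2449 oz.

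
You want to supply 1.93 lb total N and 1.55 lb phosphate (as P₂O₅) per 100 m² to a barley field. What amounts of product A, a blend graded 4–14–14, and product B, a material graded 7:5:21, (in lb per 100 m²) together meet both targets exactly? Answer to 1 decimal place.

1.5 lb product A, 26.7 lb product B

With a, b = lb per 100 m² of product A and product B:
N: 0.04·a + 0.07·b = 1.93
P₂O₅: 0.14·a + 0.05·b = 1.55
Eliminate a: (row1) − 0.04/0.14·(row2) → 0.0557143·b = 1.48714, so b = 26.6923.
Back-substitute: a = (1.93 − 0.07·26.6923) / 0.04 = 1.53846.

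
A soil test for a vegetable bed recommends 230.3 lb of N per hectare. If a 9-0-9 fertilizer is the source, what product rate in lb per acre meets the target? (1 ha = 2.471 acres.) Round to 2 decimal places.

Product per hectare = 230.3 / 9% = 2558.89 lb.
Convert to per acre: 2558.89 × 0.404694 = 1035.568 lb.

1035.57 lb of product per acre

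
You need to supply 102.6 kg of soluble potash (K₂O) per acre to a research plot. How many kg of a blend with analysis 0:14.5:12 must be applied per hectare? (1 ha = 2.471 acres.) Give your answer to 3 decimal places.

2112.705 kg of product per hectare

Product per acre = 102.6 / 12% = 855 kg.
Convert to per hectare: 855 × 2.471 = 2112.705 kg.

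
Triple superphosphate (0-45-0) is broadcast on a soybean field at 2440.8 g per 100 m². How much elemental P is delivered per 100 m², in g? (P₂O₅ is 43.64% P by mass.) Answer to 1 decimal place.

P₂O₅ per 100 m² = 2440.8 × 45% = 1098.36 g.
Elemental P = 1098.36 × 0.4364 = 479.324 g per 100 m².

479.3 g P per hundred sq m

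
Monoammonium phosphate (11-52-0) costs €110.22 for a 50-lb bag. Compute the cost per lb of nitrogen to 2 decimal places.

N in bag = 50 × 11% = 5.5 lb.
Cost per lb N = €110.22 / 5.5 = €20.0400.

€20.04 per lb N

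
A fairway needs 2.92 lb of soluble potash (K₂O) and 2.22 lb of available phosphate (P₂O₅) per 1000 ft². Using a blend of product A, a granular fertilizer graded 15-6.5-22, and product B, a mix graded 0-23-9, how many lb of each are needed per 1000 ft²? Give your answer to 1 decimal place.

10.5 lb product A, 6.7 lb product B

Per-1000 ft² balance (a = product A, b = product B):
K₂O: 0.22·a + 0.09·b = 2.92
P₂O₅: 0.065·a + 0.23·b = 2.22
Eliminate a: (row1) − 0.22/0.065·(row2) → -0.688462·b = -4.59385, so b = 6.67263.
Back-substitute: a = (2.92 − 0.09·6.67263) / 0.22 = 10.543.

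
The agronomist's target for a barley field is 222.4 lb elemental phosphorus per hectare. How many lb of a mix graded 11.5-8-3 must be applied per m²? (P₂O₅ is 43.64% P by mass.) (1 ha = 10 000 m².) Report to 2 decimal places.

As P₂O₅: 222.4 / 0.4364 = 509.624 lb per hectare.
Product per hectare = 509.624 / 8% = 6370.3 lb.
Convert to per m²: 6370.3 × 0.0001 = 0.63703 lb.

0.64 lb of product per sq m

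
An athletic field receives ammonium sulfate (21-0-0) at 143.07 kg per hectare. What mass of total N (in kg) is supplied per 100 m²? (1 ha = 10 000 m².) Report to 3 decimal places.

nitrogen per hectare = 143.07 × 21% = 30.0447 kg.
Convert to per 100 m²: 30.0447 × 0.01 = 0.300447 kg.

0.300 kg N per hundred sq m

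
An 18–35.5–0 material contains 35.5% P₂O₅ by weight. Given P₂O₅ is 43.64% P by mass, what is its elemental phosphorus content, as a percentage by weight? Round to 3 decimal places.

%P = 35.5 × 0.4364 = 15.4922%.

15.492% P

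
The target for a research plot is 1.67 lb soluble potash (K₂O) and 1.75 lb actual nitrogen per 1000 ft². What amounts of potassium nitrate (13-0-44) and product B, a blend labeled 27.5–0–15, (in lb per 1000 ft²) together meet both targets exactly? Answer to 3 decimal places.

Per-1000 ft² balance (a = potassium nitrate, b = product B):
K₂O: 0.44·a + 0.15·b = 1.67
N: 0.13·a + 0.275·b = 1.75
Solving simultaneously: a = 1.93842, b = 5.44729.

1.938 lb potassium nitrate, 5.447 lb product B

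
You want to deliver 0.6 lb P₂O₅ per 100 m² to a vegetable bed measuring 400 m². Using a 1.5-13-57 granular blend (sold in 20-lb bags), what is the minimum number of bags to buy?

1 bags

Product per 100 m² = 0.6 / 13% = 4.61538 lb.
Total product = 4.61538 × 400 / 100 = 18.4615 lb.
Bags = ⌈18.4615 / 20⌉ = 1.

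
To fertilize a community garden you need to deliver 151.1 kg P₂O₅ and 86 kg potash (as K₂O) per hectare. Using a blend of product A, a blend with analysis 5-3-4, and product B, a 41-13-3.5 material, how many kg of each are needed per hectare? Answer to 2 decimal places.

1419.64 kg product A, 834.70 kg product B

Per-hectare balance (a = product A, b = product B):
P₂O₅: 0.03·a + 0.13·b = 151.1
K₂O: 0.04·a + 0.035·b = 86
Solving simultaneously: a = 1419.639, b = 834.699.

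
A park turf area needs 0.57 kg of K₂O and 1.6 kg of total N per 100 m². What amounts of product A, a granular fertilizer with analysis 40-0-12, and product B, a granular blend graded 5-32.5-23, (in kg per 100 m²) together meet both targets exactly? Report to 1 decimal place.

3.9 kg product A, 0.4 kg product B

With a, b = kg per 100 m² of product A and product B:
K₂O: 0.12·a + 0.23·b = 0.57
N: 0.4·a + 0.05·b = 1.6
From row1: a = (0.57 − 0.23·b) / 0.12.
Into row2: 0.4·(0.57 − 0.23·b)/0.12 + 0.05·b = 1.6 → b = 0.418605, a = 3.94767.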